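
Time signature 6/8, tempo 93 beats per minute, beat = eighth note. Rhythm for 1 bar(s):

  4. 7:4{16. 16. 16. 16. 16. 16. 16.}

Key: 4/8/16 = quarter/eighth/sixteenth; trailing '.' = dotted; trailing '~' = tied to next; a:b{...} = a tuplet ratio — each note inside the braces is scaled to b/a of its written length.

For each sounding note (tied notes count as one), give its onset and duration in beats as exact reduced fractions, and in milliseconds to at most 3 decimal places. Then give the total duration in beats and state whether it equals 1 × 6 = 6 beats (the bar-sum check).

1) 0.0ms=0b +1935.484ms=3b
2) 1935.484ms=3b +276.498ms=3/7b
3) 2211.982ms=24/7b +276.498ms=3/7b
4) 2488.479ms=27/7b +276.498ms=3/7b
5) 2764.977ms=30/7b +276.498ms=3/7b
6) 3041.475ms=33/7b +276.498ms=3/7b
7) 3317.972ms=36/7b +276.498ms=3/7b
8) 3594.47ms=39/7b +276.498ms=3/7b
Σ=6b of 6 (93bpm 6/8) — PASS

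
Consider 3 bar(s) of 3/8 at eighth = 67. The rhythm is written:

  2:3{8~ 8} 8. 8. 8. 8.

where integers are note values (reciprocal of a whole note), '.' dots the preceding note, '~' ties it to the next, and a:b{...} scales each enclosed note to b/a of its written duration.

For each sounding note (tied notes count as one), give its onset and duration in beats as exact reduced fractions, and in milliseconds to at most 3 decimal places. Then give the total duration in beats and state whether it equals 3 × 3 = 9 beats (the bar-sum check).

1) 0.0ms=0b +2686.567ms=3b
2) 2686.567ms=3b +1343.284ms=3/2b
3) 4029.851ms=9/2b +1343.284ms=3/2b
4) 5373.134ms=6b +1343.284ms=3/2b
5) 6716.418ms=15/2b +1343.284ms=3/2b
Σ=9b of 9 (67bpm 3/8) — PASS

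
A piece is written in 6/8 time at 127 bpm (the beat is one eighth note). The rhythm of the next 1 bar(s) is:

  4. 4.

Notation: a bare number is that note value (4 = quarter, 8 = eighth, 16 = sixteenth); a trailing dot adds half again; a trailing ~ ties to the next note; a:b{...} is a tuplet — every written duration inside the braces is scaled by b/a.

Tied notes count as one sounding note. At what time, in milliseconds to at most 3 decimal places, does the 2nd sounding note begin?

1. 0.0ms @ 0 + 1417.323ms (3)
2. 1417.323ms @ 3 + 1417.323ms (3)

note 2 onset = 3b = 1417.323ms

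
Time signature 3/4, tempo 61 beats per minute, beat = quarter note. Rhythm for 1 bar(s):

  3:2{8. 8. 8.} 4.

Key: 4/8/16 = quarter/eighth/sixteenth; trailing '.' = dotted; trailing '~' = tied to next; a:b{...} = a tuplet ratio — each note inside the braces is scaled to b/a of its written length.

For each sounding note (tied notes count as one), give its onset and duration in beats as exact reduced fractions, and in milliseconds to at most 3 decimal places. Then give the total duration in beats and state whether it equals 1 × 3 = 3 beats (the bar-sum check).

1) 0.0ms=0b +491.803ms=1/2b
2) 491.803ms=1/2b +491.803ms=1/2b
3) 983.607ms=1b +491.803ms=1/2b
4) 1475.41ms=3/2b +1475.41ms=3/2b
Σ=3b of 3 (61bpm 3/4) — PASS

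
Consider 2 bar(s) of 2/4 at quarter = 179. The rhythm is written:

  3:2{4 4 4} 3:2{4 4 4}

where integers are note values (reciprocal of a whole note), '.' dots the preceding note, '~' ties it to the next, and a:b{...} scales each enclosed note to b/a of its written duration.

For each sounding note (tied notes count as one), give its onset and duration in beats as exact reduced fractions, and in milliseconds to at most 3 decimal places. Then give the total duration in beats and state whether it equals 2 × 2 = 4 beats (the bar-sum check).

1) 0.0ms=0b +223.464ms=2/3b
2) 223.464ms=2/3b +223.464ms=2/3b
3) 446.927ms=4/3b +223.464ms=2/3b
4) 670.391ms=2b +223.464ms=2/3b
5) 893.855ms=8/3b +223.464ms=2/3b
6) 1117.318ms=10/3b +223.464ms=2/3b
Σ=4b of 4 (179bpm 2/4) — PASS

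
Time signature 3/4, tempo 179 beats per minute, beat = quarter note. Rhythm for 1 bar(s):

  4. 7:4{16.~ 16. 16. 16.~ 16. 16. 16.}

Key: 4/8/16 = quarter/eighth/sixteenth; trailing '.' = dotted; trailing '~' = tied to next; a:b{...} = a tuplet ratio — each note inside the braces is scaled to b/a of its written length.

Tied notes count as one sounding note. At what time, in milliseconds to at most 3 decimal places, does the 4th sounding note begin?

note 4 onset = 15/7b = 718.276ms

1. 0.0ms @ 0 + 502.793ms (3/2)
2. 502.793ms @ 3/2 + 143.655ms (3/7)
3. 646.449ms @ 27/14 + 71.828ms (3/14)
4. 718.276ms @ 15/7 + 143.655ms (3/7)
5. 861.931ms @ 18/7 + 71.828ms (3/14)
6. 933.759ms @ 39/14 + 71.828ms (3/14)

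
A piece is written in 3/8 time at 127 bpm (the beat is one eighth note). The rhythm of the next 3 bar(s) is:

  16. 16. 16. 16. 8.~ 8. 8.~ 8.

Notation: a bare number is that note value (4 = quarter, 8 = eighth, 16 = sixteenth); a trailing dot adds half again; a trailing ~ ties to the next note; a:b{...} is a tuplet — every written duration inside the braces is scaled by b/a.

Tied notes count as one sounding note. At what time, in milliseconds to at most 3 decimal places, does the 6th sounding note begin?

note 6 onset = 6b = 2834.646ms

1. 0.0ms @ 0 + 354.331ms (3/4)
2. 354.331ms @ 3/4 + 354.331ms (3/4)
3. 708.661ms @ 3/2 + 354.331ms (3/4)
4. 1062.992ms @ 9/4 + 354.331ms (3/4)
5. 1417.323ms @ 3 + 1417.323ms (3)
6. 2834.646ms @ 6 + 1417.323ms (3)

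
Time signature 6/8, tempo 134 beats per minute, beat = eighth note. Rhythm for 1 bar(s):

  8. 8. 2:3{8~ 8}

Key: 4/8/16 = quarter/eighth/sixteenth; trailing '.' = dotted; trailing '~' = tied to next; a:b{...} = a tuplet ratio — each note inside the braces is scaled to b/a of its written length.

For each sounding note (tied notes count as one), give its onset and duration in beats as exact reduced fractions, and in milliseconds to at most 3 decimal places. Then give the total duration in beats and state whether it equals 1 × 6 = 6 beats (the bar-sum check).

1) 0.0ms=0b +671.642ms=3/2b
2) 671.642ms=3/2b +671.642ms=3/2b
3) 1343.284ms=3b +1343.284ms=3b
Σ=6b of 6 (134bpm 6/8) — PASS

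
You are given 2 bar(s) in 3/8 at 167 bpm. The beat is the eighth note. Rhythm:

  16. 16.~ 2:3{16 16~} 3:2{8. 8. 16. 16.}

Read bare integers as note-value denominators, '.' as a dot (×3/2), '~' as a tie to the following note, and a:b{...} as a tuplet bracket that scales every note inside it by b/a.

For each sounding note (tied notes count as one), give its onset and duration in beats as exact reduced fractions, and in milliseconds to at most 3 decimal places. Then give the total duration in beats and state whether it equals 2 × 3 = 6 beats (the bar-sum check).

1) 0.0ms=0b +269.461ms=3/4b
2) 269.461ms=3/4b +538.922ms=3/2b
3) 808.383ms=9/4b +628.743ms=7/4b
4) 1437.126ms=4b +359.281ms=1b
5) 1796.407ms=5b +179.641ms=1/2b
6) 1976.048ms=11/2b +179.641ms=1/2b
Σ=6b of 6 (167bpm 3/8) — PASS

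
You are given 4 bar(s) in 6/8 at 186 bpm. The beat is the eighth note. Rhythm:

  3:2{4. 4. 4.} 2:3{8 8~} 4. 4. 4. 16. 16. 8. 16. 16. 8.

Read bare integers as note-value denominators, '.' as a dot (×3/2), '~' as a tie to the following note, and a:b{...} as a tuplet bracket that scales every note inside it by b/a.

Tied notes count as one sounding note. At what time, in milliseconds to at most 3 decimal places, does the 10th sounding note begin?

1. 0.0ms @ 0 + 645.161ms (2)
2. 645.161ms @ 2 + 645.161ms (2)
3. 1290.323ms @ 4 + 645.161ms (2)
4. 1935.484ms @ 6 + 483.871ms (3/2)
5. 2419.355ms @ 15/2 + 1451.613ms (9/2)
6. 3870.968ms @ 12 + 967.742ms (3)
7. 4838.71ms @ 15 + 967.742ms (3)
8. 5806.452ms @ 18 + 241.935ms (3/4)
9. 6048.387ms @ 75/4 + 241.935ms (3/4)
10. 6290.323ms @ 39/2 + 483.871ms (3/2)
11. 6774.194ms @ 21 + 241.935ms (3/4)
12. 7016.129ms @ 87/4 + 241.935ms (3/4)
13. 7258.065ms @ 45/2 + 483.871ms (3/2)

note 10 onset = 39/2b = 6290.323ms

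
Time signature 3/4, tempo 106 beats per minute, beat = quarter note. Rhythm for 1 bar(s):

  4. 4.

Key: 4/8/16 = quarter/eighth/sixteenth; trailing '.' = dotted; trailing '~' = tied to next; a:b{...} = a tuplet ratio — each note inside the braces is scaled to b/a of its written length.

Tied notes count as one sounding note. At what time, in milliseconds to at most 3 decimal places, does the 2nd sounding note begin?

note 2 onset = 3/2b = 849.057ms

1. 0.0ms @ 0 + 849.057ms (3/2)
2. 849.057ms @ 3/2 + 849.057ms (3/2)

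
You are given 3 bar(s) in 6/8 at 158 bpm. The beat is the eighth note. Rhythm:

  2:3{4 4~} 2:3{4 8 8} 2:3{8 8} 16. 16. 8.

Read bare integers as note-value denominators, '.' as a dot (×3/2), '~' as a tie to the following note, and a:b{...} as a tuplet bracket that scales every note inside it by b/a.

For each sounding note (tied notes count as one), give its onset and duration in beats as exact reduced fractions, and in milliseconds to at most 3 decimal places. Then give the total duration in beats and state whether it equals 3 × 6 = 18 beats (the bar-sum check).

1) 0.0ms=0b +1139.241ms=3b
2) 1139.241ms=3b +2278.481ms=6b
3) 3417.722ms=9b +569.62ms=3/2b
4) 3987.342ms=21/2b +569.62ms=3/2b
5) 4556.962ms=12b +569.62ms=3/2b
6) 5126.582ms=27/2b +569.62ms=3/2b
7) 5696.203ms=15b +284.81ms=3/4b
8) 5981.013ms=63/4b +284.81ms=3/4b
9) 6265.823ms=33/2b +569.62ms=3/2b
Σ=18b of 18 (158bpm 6/8) — PASS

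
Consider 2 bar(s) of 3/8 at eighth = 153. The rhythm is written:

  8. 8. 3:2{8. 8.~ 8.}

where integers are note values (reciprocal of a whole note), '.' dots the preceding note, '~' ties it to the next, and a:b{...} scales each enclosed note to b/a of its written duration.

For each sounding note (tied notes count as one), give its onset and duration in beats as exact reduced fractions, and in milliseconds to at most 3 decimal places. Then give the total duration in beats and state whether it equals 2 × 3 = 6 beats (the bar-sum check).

1) 0.0ms=0b +588.235ms=3/2b
2) 588.235ms=3/2b +588.235ms=3/2b
3) 1176.471ms=3b +392.157ms=1b
4) 1568.627ms=4b +784.314ms=2b
Σ=6b of 6 (153bpm 3/8) — PASS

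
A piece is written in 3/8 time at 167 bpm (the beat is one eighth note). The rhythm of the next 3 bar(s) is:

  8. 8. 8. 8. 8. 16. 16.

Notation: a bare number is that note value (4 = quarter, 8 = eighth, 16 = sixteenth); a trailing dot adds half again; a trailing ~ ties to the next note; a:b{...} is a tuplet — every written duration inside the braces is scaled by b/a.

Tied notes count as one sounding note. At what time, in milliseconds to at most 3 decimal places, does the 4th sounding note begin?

1. 0.0ms @ 0 + 538.922ms (3/2)
2. 538.922ms @ 3/2 + 538.922ms (3/2)
3. 1077.844ms @ 3 + 538.922ms (3/2)
4. 1616.766ms @ 9/2 + 538.922ms (3/2)
5. 2155.689ms @ 6 + 538.922ms (3/2)
6. 2694.611ms @ 15/2 + 269.461ms (3/4)
7. 2964.072ms @ 33/4 + 269.461ms (3/4)

note 4 onset = 9/2b = 1616.766ms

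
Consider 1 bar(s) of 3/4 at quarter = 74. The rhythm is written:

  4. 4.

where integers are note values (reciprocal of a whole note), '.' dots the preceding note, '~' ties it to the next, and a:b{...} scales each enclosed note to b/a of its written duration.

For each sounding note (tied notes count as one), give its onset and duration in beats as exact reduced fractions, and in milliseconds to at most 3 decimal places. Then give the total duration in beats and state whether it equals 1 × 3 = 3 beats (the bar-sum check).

1) 0.0ms=0b +1216.216ms=3/2b
2) 1216.216ms=3/2b +1216.216ms=3/2b
Σ=3b of 3 (74bpm 3/4) — PASS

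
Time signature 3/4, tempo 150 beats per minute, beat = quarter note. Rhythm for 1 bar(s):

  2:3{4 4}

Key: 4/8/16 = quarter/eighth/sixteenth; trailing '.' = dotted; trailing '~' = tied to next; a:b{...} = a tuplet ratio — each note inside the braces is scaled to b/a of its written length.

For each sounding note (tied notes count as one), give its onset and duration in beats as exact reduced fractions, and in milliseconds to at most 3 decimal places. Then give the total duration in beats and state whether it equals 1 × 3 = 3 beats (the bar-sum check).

1) 0.0ms=0b +600.0ms=3/2b
2) 600.0ms=3/2b +600.0ms=3/2b
Σ=3b of 3 (150bpm 3/4) — PASS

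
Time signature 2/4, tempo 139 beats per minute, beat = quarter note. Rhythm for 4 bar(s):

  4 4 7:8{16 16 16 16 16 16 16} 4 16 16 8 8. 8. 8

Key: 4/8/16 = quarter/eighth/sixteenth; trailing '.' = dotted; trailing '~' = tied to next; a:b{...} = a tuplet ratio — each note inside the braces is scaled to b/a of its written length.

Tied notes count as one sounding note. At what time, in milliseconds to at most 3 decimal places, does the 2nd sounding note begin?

note 2 onset = 1b = 431.655ms

1. 0.0ms @ 0 + 431.655ms (1)
2. 431.655ms @ 1 + 431.655ms (1)
3. 863.309ms @ 2 + 123.33ms (2/7)
4. 986.639ms @ 16/7 + 123.33ms (2/7)
5. 1109.969ms @ 18/7 + 123.33ms (2/7)
6. 1233.299ms @ 20/7 + 123.33ms (2/7)
7. 1356.629ms @ 22/7 + 123.33ms (2/7)
8. 1479.959ms @ 24/7 + 123.33ms (2/7)
9. 1603.289ms @ 26/7 + 123.33ms (2/7)
10. 1726.619ms @ 4 + 431.655ms (1)
11. 2158.273ms @ 5 + 107.914ms (1/4)
12. 2266.187ms @ 21/4 + 107.914ms (1/4)
13. 2374.101ms @ 11/2 + 215.827ms (1/2)
14. 2589.928ms @ 6 + 323.741ms (3/4)
15. 2913.669ms @ 27/4 + 323.741ms (3/4)
16. 3237.41ms @ 15/2 + 215.827ms (1/2)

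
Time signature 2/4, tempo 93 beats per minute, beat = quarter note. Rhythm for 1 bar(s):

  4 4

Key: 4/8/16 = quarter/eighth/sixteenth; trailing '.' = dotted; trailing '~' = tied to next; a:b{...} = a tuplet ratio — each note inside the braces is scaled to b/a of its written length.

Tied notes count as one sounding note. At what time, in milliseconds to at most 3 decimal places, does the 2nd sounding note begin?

1. 0.0ms @ 0 + 645.161ms (1)
2. 645.161ms @ 1 + 645.161ms (1)

note 2 onset = 1b = 645.161ms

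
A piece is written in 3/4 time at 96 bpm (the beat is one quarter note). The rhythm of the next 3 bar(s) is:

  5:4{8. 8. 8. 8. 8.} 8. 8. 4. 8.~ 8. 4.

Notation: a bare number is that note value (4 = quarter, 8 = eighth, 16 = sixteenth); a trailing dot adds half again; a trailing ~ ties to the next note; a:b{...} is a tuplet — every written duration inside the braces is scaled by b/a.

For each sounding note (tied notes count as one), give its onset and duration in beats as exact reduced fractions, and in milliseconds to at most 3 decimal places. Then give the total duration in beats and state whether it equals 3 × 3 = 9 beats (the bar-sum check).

1) 0.0ms=0b +375.0ms=3/5b
2) 375.0ms=3/5b +375.0ms=3/5b
3) 750.0ms=6/5b +375.0ms=3/5b
4) 1125.0ms=9/5b +375.0ms=3/5b
5) 1500.0ms=12/5b +375.0ms=3/5b
6) 1875.0ms=3b +468.75ms=3/4b
7) 2343.75ms=15/4b +468.75ms=3/4b
8) 2812.5ms=9/2b +937.5ms=3/2b
9) 3750.0ms=6b +937.5ms=3/2b
10) 4687.5ms=15/2b +937.5ms=3/2b
Σ=9b of 9 (96bpm 3/4) — PASS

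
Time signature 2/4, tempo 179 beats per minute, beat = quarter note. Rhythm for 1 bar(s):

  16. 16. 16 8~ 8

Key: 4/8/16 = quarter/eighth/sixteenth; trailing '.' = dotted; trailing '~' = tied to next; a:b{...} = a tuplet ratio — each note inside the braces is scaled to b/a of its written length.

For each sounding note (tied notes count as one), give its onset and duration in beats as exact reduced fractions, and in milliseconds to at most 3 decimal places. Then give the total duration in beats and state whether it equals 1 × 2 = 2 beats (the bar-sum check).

1) 0.0ms=0b +125.698ms=3/8b
2) 125.698ms=3/8b +125.698ms=3/8b
3) 251.397ms=3/4b +83.799ms=1/4b
4) 335.196ms=1b +335.196ms=1b
Σ=2b of 2 (179bpm 2/4) — PASS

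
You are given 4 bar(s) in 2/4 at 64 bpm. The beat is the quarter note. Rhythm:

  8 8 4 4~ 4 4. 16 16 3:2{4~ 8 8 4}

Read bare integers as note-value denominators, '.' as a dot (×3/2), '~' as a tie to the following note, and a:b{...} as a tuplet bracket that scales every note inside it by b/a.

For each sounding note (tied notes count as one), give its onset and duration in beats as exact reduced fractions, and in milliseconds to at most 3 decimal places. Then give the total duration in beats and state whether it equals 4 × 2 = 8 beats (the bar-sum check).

1) 0.0ms=0b +468.75ms=1/2b
2) 468.75ms=1/2b +468.75ms=1/2b
3) 937.5ms=1b +937.5ms=1b
4) 1875.0ms=2b +1875.0ms=2b
5) 3750.0ms=4b +1406.25ms=3/2b
6) 5156.25ms=11/2b +234.375ms=1/4b
7) 5390.625ms=23/4b +234.375ms=1/4b
8) 5625.0ms=6b +937.5ms=1b
9) 6562.5ms=7b +312.5ms=1/3b
10) 6875.0ms=22/3b +625.0ms=2/3b
Σ=8b of 8 (64bpm 2/4) — PASS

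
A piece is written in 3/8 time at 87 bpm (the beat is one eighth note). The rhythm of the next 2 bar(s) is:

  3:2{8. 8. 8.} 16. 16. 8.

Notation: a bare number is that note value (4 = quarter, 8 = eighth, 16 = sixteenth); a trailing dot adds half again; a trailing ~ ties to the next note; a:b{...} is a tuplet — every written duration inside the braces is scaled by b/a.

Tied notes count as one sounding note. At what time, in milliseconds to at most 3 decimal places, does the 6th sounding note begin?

1. 0.0ms @ 0 + 689.655ms (1)
2. 689.655ms @ 1 + 689.655ms (1)
3. 1379.31ms @ 2 + 689.655ms (1)
4. 2068.966ms @ 3 + 517.241ms (3/4)
5. 2586.207ms @ 15/4 + 517.241ms (3/4)
6. 3103.448ms @ 9/2 + 1034.483ms (3/2)

note 6 onset = 9/2b = 3103.448ms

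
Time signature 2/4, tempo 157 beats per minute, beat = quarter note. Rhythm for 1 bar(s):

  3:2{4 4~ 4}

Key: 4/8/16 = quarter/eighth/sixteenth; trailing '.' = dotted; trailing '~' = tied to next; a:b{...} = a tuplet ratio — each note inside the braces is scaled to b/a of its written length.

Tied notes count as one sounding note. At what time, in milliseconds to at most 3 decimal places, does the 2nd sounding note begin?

note 2 onset = 2/3b = 254.777ms

1. 0.0ms @ 0 + 254.777ms (2/3)
2. 254.777ms @ 2/3 + 509.554ms (4/3)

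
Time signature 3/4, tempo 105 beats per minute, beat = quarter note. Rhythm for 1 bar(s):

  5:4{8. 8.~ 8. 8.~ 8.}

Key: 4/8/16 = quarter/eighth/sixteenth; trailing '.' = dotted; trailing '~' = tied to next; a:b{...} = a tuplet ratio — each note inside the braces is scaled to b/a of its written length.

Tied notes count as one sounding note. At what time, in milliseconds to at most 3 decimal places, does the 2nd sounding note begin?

1. 0.0ms @ 0 + 342.857ms (3/5)
2. 342.857ms @ 3/5 + 685.714ms (6/5)
3. 1028.571ms @ 9/5 + 685.714ms (6/5)

note 2 onset = 3/5b = 342.857ms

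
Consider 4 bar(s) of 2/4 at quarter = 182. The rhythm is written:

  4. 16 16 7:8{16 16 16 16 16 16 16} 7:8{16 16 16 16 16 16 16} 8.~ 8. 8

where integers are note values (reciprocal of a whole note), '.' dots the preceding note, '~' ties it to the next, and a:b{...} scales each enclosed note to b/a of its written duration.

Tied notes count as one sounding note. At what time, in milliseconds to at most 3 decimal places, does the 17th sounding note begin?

note 17 onset = 40/7b = 1883.83ms

1. 0.0ms @ 0 + 494.505ms (3/2)
2. 494.505ms @ 3/2 + 82.418ms (1/4)
3. 576.923ms @ 7/4 + 82.418ms (1/4)
4. 659.341ms @ 2 + 94.192ms (2/7)
5. 753.532ms @ 16/7 + 94.192ms (2/7)
6. 847.724ms @ 18/7 + 94.192ms (2/7)
7. 941.915ms @ 20/7 + 94.192ms (2/7)
8. 1036.107ms @ 22/7 + 94.192ms (2/7)
9. 1130.298ms @ 24/7 + 94.192ms (2/7)
10. 1224.49ms @ 26/7 + 94.192ms (2/7)
11. 1318.681ms @ 4 + 94.192ms (2/7)
12. 1412.873ms @ 30/7 + 94.192ms (2/7)
13. 1507.064ms @ 32/7 + 94.192ms (2/7)
14. 1601.256ms @ 34/7 + 94.192ms (2/7)
15. 1695.447ms @ 36/7 + 94.192ms (2/7)
16. 1789.639ms @ 38/7 + 94.192ms (2/7)
17. 1883.83ms @ 40/7 + 94.192ms (2/7)
18. 1978.022ms @ 6 + 494.505ms (3/2)
19. 2472.527ms @ 15/2 + 164.835ms (1/2)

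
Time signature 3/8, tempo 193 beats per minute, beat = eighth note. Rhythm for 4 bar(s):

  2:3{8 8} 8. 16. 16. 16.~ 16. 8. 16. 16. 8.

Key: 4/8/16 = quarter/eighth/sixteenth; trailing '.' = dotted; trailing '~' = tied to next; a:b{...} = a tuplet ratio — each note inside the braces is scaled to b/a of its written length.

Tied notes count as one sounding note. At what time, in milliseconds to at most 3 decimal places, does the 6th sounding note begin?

1. 0.0ms @ 0 + 466.321ms (3/2)
2. 466.321ms @ 3/2 + 466.321ms (3/2)
3. 932.642ms @ 3 + 466.321ms (3/2)
4. 1398.964ms @ 9/2 + 233.161ms (3/4)
5. 1632.124ms @ 21/4 + 233.161ms (3/4)
6. 1865.285ms @ 6 + 466.321ms (3/2)
7. 2331.606ms @ 15/2 + 466.321ms (3/2)
8. 2797.927ms @ 9 + 233.161ms (3/4)
9. 3031.088ms @ 39/4 + 233.161ms (3/4)
10. 3264.249ms @ 21/2 + 466.321ms (3/2)

note 6 onset = 6b = 1865.285ms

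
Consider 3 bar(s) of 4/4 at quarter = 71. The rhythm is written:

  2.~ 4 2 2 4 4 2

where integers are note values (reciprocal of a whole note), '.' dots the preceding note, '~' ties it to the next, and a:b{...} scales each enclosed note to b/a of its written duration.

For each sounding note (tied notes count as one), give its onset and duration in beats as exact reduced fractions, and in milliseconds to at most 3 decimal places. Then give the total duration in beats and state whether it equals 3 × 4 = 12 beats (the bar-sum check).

1) 0.0ms=0b +3380.282ms=4b
2) 3380.282ms=4b +1690.141ms=2b
3) 5070.423ms=6b +1690.141ms=2b
4) 6760.563ms=8b +845.07ms=1b
5) 7605.634ms=9b +845.07ms=1b
6) 8450.704ms=10b +1690.141ms=2b
Σ=12b of 12 (71bpm 4/4) — PASS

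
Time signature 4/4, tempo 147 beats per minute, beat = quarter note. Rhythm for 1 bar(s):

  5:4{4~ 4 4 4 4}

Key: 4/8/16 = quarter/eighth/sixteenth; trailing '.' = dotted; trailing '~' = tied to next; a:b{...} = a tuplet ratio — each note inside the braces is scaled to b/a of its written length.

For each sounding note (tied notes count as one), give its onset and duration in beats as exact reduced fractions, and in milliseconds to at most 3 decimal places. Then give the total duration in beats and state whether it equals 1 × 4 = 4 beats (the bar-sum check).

1) 0.0ms=0b +653.061ms=8/5b
2) 653.061ms=8/5b +326.531ms=4/5b
3) 979.592ms=12/5b +326.531ms=4/5b
4) 1306.122ms=16/5b +326.531ms=4/5b
Σ=4b of 4 (147bpm 4/4) — PASS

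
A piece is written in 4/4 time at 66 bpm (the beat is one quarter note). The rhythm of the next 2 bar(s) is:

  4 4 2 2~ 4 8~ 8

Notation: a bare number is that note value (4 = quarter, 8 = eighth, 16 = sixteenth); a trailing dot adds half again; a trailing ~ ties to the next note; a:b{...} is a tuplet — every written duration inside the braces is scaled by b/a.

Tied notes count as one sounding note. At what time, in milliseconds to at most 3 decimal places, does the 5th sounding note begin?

note 5 onset = 7b = 6363.636ms

1. 0.0ms @ 0 + 909.091ms (1)
2. 909.091ms @ 1 + 909.091ms (1)
3. 1818.182ms @ 2 + 1818.182ms (2)
4. 3636.364ms @ 4 + 2727.273ms (3)
5. 6363.636ms @ 7 + 909.091ms (1)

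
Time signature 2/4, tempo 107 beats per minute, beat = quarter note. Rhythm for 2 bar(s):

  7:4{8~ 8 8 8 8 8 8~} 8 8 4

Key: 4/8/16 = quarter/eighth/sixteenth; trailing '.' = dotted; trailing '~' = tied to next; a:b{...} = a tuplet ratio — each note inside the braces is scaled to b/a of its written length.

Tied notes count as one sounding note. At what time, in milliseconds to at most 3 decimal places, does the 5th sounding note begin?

note 5 onset = 10/7b = 801.068ms

1. 0.0ms @ 0 + 320.427ms (4/7)
2. 320.427ms @ 4/7 + 160.214ms (2/7)
3. 480.641ms @ 6/7 + 160.214ms (2/7)
4. 640.854ms @ 8/7 + 160.214ms (2/7)
5. 801.068ms @ 10/7 + 160.214ms (2/7)
6. 961.282ms @ 12/7 + 440.587ms (11/14)
7. 1401.869ms @ 5/2 + 280.374ms (1/2)
8. 1682.243ms @ 3 + 560.748ms (1)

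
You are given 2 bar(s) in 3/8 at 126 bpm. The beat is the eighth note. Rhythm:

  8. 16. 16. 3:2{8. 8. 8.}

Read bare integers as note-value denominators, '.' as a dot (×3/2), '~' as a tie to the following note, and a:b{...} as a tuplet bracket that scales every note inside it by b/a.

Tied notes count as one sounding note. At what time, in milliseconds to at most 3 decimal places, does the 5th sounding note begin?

note 5 onset = 4b = 1904.762ms

1. 0.0ms @ 0 + 714.286ms (3/2)
2. 714.286ms @ 3/2 + 357.143ms (3/4)
3. 1071.429ms @ 9/4 + 357.143ms (3/4)
4. 1428.571ms @ 3 + 476.19ms (1)
5. 1904.762ms @ 4 + 476.19ms (1)
6. 2380.952ms @ 5 + 476.19ms (1)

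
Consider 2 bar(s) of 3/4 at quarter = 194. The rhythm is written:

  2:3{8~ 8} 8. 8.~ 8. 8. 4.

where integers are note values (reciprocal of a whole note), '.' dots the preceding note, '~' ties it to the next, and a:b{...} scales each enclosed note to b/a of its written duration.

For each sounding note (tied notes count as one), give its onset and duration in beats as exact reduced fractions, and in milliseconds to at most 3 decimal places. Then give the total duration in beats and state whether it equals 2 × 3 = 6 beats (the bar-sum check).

1) 0.0ms=0b +463.918ms=3/2b
2) 463.918ms=3/2b +231.959ms=3/4b
3) 695.876ms=9/4b +463.918ms=3/2b
4) 1159.794ms=15/4b +231.959ms=3/4b
5) 1391.753ms=9/2b +463.918ms=3/2b
Σ=6b of 6 (194bpm 3/4) — PASS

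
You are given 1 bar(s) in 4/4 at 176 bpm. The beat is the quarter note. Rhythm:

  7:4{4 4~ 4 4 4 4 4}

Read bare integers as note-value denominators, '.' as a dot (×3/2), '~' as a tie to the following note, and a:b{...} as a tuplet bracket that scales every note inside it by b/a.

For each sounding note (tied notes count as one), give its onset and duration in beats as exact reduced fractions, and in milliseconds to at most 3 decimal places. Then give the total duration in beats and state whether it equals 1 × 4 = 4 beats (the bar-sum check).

1) 0.0ms=0b +194.805ms=4/7b
2) 194.805ms=4/7b +389.61ms=8/7b
3) 584.416ms=12/7b +194.805ms=4/7b
4) 779.221ms=16/7b +194.805ms=4/7b
5) 974.026ms=20/7b +194.805ms=4/7b
6) 1168.831ms=24/7b +194.805ms=4/7b
Σ=4b of 4 (176bpm 4/4) — PASS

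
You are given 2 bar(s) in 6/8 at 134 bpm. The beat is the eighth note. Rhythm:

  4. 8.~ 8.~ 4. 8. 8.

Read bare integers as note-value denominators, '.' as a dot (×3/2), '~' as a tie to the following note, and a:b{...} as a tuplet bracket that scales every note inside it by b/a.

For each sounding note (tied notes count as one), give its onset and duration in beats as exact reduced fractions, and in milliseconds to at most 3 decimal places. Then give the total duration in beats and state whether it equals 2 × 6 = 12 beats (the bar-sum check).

1) 0.0ms=0b +1343.284ms=3b
2) 1343.284ms=3b +2686.567ms=6b
3) 4029.851ms=9b +671.642ms=3/2b
4) 4701.493ms=21/2b +671.642ms=3/2b
Σ=12b of 12 (134bpm 6/8) — PASS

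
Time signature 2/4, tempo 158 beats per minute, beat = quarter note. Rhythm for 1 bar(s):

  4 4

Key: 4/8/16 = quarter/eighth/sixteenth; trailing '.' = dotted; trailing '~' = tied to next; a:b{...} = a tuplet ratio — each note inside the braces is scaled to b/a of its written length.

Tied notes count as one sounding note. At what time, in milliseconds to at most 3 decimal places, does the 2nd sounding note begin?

note 2 onset = 1b = 379.747ms

1. 0.0ms @ 0 + 379.747ms (1)
2. 379.747ms @ 1 + 379.747ms (1)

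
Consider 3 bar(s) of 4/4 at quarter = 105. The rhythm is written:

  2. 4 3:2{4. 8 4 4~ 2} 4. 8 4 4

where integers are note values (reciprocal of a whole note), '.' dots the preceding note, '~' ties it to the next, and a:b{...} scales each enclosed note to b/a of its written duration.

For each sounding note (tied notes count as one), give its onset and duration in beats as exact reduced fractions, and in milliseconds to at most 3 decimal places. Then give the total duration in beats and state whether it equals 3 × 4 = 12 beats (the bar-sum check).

1) 0.0ms=0b +1714.286ms=3b
2) 1714.286ms=3b +571.429ms=1b
3) 2285.714ms=4b +571.429ms=1b
4) 2857.143ms=5b +190.476ms=1/3b
5) 3047.619ms=16/3b +380.952ms=2/3b
6) 3428.571ms=6b +1142.857ms=2b
7) 4571.429ms=8b +857.143ms=3/2b
8) 5428.571ms=19/2b +285.714ms=1/2b
9) 5714.286ms=10b +571.429ms=1b
10) 6285.714ms=11b +571.429ms=1b
Σ=12b of 12 (105bpm 4/4) — PASS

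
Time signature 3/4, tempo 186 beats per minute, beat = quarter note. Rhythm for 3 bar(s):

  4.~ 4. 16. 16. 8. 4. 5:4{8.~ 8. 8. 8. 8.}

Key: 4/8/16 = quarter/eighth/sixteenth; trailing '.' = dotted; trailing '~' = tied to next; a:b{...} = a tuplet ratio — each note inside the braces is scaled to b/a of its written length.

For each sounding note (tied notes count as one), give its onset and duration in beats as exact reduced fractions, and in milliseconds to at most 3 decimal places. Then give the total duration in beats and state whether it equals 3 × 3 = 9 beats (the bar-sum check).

1) 0.0ms=0b +967.742ms=3b
2) 967.742ms=3b +120.968ms=3/8b
3) 1088.71ms=27/8b +120.968ms=3/8b
4) 1209.677ms=15/4b +241.935ms=3/4b
5) 1451.613ms=9/2b +483.871ms=3/2b
6) 1935.484ms=6b +387.097ms=6/5b
7) 2322.581ms=36/5b +193.548ms=3/5b
8) 2516.129ms=39/5b +193.548ms=3/5b
9) 2709.677ms=42/5b +193.548ms=3/5b
Σ=9b of 9 (186bpm 3/4) — PASS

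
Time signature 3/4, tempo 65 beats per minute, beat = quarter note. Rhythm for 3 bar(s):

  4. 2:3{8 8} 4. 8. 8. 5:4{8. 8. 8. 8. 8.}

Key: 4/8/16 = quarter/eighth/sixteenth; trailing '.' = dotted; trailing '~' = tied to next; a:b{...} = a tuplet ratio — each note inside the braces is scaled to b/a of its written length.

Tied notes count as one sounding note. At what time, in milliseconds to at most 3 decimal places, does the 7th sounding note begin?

1. 0.0ms @ 0 + 1384.615ms (3/2)
2. 1384.615ms @ 3/2 + 692.308ms (3/4)
3. 2076.923ms @ 9/4 + 692.308ms (3/4)
4. 2769.231ms @ 3 + 1384.615ms (3/2)
5. 4153.846ms @ 9/2 + 692.308ms (3/4)
6. 4846.154ms @ 21/4 + 692.308ms (3/4)
7. 5538.462ms @ 6 + 553.846ms (3/5)
8. 6092.308ms @ 33/5 + 553.846ms (3/5)
9. 6646.154ms @ 36/5 + 553.846ms (3/5)
10. 7200.0ms @ 39/5 + 553.846ms (3/5)
11. 7753.846ms @ 42/5 + 553.846ms (3/5)

note 7 onset = 6b = 5538.462ms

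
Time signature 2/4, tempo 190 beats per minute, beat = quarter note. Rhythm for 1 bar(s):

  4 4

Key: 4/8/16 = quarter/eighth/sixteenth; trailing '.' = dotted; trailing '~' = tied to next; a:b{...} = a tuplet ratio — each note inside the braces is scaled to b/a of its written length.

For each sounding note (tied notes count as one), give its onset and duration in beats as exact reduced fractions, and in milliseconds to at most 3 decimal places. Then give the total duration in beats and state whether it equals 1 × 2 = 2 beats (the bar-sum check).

1) 0.0ms=0b +315.789ms=1b
2) 315.789ms=1b +315.789ms=1b
Σ=2b of 2 (190bpm 2/4) — PASS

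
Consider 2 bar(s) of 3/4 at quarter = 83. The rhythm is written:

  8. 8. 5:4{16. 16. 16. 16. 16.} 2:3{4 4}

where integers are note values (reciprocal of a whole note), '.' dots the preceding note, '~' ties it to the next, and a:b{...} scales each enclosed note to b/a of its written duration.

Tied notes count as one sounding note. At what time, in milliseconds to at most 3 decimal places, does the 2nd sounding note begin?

note 2 onset = 3/4b = 542.169ms

1. 0.0ms @ 0 + 542.169ms (3/4)
2. 542.169ms @ 3/4 + 542.169ms (3/4)
3. 1084.337ms @ 3/2 + 216.867ms (3/10)
4. 1301.205ms @ 9/5 + 216.867ms (3/10)
5. 1518.072ms @ 21/10 + 216.867ms (3/10)
6. 1734.94ms @ 12/5 + 216.867ms (3/10)
7. 1951.807ms @ 27/10 + 216.867ms (3/10)
8. 2168.675ms @ 3 + 1084.337ms (3/2)
9. 3253.012ms @ 9/2 + 1084.337ms (3/2)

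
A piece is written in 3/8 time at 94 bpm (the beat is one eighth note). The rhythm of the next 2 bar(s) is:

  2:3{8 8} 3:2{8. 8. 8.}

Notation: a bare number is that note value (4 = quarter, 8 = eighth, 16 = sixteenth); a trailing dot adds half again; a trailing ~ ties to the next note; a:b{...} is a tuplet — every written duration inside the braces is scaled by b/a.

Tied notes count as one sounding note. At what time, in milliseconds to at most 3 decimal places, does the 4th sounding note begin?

note 4 onset = 4b = 2553.191ms

1. 0.0ms @ 0 + 957.447ms (3/2)
2. 957.447ms @ 3/2 + 957.447ms (3/2)
3. 1914.894ms @ 3 + 638.298ms (1)
4. 2553.191ms @ 4 + 638.298ms (1)
5. 3191.489ms @ 5 + 638.298ms (1)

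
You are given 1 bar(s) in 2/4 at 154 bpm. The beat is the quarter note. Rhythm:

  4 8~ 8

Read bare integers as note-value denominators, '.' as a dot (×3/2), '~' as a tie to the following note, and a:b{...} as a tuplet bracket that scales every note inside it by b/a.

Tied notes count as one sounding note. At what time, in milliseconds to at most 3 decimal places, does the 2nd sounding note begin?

1. 0.0ms @ 0 + 389.61ms (1)
2. 389.61ms @ 1 + 389.61ms (1)

note 2 onset = 1b = 389.61ms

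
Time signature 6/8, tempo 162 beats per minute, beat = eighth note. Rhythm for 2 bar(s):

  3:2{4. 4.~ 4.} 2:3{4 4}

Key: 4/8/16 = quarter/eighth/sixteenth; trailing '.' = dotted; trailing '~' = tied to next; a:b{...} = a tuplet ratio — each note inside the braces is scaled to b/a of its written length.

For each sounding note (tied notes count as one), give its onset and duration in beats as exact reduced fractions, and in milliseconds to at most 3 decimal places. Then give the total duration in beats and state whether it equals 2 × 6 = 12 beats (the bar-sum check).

1) 0.0ms=0b +740.741ms=2b
2) 740.741ms=2b +1481.481ms=4b
3) 2222.222ms=6b +1111.111ms=3b
4) 3333.333ms=9b +1111.111ms=3b
Σ=12b of 12 (162bpm 6/8) — PASS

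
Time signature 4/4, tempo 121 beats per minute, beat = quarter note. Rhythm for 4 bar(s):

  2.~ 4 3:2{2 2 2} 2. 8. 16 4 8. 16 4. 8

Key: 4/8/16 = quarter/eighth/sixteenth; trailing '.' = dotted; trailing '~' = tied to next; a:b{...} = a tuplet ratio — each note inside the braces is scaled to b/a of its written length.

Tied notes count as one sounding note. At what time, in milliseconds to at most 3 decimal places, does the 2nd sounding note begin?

note 2 onset = 4b = 1983.471ms

1. 0.0ms @ 0 + 1983.471ms (4)
2. 1983.471ms @ 4 + 661.157ms (4/3)
3. 2644.628ms @ 16/3 + 661.157ms (4/3)
4. 3305.785ms @ 20/3 + 661.157ms (4/3)
5. 3966.942ms @ 8 + 1487.603ms (3)
6. 5454.545ms @ 11 + 371.901ms (3/4)
7. 5826.446ms @ 47/4 + 123.967ms (1/4)
8. 5950.413ms @ 12 + 495.868ms (1)
9. 6446.281ms @ 13 + 371.901ms (3/4)
10. 6818.182ms @ 55/4 + 123.967ms (1/4)
11. 6942.149ms @ 14 + 743.802ms (3/2)
12. 7685.95ms @ 31/2 + 247.934ms (1/2)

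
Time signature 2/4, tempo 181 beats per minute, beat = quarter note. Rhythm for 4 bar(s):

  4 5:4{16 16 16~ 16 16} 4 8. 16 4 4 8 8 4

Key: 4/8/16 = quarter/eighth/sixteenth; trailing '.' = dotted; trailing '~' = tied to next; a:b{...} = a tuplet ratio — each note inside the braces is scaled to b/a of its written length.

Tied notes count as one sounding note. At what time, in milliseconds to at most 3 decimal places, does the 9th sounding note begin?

1. 0.0ms @ 0 + 331.492ms (1)
2. 331.492ms @ 1 + 66.298ms (1/5)
3. 397.79ms @ 6/5 + 66.298ms (1/5)
4. 464.088ms @ 7/5 + 132.597ms (2/5)
5. 596.685ms @ 9/5 + 66.298ms (1/5)
6. 662.983ms @ 2 + 331.492ms (1)
7. 994.475ms @ 3 + 248.619ms (3/4)
8. 1243.094ms @ 15/4 + 82.873ms (1/4)
9. 1325.967ms @ 4 + 331.492ms (1)
10. 1657.459ms @ 5 + 331.492ms (1)
11. 1988.95ms @ 6 + 165.746ms (1/2)
12. 2154.696ms @ 13/2 + 165.746ms (1/2)
13. 2320.442ms @ 7 + 331.492ms (1)

note 9 onset = 4b = 1325.967ms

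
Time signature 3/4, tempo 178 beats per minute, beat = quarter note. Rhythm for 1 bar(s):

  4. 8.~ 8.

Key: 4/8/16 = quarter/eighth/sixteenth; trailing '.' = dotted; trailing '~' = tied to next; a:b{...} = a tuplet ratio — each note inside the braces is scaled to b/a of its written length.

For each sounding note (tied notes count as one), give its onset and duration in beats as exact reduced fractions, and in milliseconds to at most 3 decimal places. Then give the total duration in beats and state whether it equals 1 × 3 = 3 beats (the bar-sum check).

1) 0.0ms=0b +505.618ms=3/2b
2) 505.618ms=3/2b +505.618ms=3/2b
Σ=3b of 3 (178bpm 3/4) — PASS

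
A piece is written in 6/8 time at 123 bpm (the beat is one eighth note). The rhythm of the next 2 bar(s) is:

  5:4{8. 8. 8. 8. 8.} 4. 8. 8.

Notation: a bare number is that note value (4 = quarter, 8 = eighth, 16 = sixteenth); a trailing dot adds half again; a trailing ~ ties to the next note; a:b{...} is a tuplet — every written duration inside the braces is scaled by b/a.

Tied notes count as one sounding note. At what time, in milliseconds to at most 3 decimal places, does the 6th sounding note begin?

note 6 onset = 6b = 2926.829ms

1. 0.0ms @ 0 + 585.366ms (6/5)
2. 585.366ms @ 6/5 + 585.366ms (6/5)
3. 1170.732ms @ 12/5 + 585.366ms (6/5)
4. 1756.098ms @ 18/5 + 585.366ms (6/5)
5. 2341.463ms @ 24/5 + 585.366ms (6/5)
6. 2926.829ms @ 6 + 1463.415ms (3)
7. 4390.244ms @ 9 + 731.707ms (3/2)
8. 5121.951ms @ 21/2 + 731.707ms (3/2)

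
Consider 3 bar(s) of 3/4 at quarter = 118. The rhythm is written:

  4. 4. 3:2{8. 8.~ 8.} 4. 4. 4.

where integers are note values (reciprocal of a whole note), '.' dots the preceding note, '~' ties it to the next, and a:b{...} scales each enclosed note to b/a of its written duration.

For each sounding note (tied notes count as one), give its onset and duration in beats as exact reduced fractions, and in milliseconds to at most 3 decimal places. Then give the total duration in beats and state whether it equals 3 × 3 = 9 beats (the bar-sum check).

1) 0.0ms=0b +762.712ms=3/2b
2) 762.712ms=3/2b +762.712ms=3/2b
3) 1525.424ms=3b +254.237ms=1/2b
4) 1779.661ms=7/2b +508.475ms=1b
5) 2288.136ms=9/2b +762.712ms=3/2b
6) 3050.847ms=6b +762.712ms=3/2b
7) 3813.559ms=15/2b +762.712ms=3/2b
Σ=9b of 9 (118bpm 3/4) — PASS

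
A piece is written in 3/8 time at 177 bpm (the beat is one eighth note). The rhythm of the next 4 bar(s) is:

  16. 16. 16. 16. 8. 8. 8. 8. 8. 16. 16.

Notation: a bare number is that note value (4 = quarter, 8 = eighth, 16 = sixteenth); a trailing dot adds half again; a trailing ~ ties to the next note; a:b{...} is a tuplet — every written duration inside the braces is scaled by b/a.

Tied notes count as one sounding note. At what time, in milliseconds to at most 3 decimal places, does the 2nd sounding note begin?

note 2 onset = 3/4b = 254.237ms

1. 0.0ms @ 0 + 254.237ms (3/4)
2. 254.237ms @ 3/4 + 254.237ms (3/4)
3. 508.475ms @ 3/2 + 254.237ms (3/4)
4. 762.712ms @ 9/4 + 254.237ms (3/4)
5. 1016.949ms @ 3 + 508.475ms (3/2)
6. 1525.424ms @ 9/2 + 508.475ms (3/2)
7. 2033.898ms @ 6 + 508.475ms (3/2)
8. 2542.373ms @ 15/2 + 508.475ms (3/2)
9. 3050.847ms @ 9 + 508.475ms (3/2)
10. 3559.322ms @ 21/2 + 254.237ms (3/4)
11. 3813.559ms @ 45/4 + 254.237ms (3/4)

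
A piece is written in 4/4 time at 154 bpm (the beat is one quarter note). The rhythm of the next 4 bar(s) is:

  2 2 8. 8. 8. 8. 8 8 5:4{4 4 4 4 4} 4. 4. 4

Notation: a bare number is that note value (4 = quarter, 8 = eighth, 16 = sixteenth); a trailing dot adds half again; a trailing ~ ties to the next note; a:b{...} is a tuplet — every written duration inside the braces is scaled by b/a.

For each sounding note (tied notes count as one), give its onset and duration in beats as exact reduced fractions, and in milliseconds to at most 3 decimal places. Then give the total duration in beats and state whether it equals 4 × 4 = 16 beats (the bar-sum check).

1) 0.0ms=0b +779.221ms=2b
2) 779.221ms=2b +779.221ms=2b
3) 1558.442ms=4b +292.208ms=3/4b
4) 1850.649ms=19/4b +292.208ms=3/4b
5) 2142.857ms=11/2b +292.208ms=3/4b
6) 2435.065ms=25/4b +292.208ms=3/4b
7) 2727.273ms=7b +194.805ms=1/2b
8) 2922.078ms=15/2b +194.805ms=1/2b
9) 3116.883ms=8b +311.688ms=4/5b
10) 3428.571ms=44/5b +311.688ms=4/5b
11) 3740.26ms=48/5b +311.688ms=4/5b
12) 4051.948ms=52/5b +311.688ms=4/5b
13) 4363.636ms=56/5b +311.688ms=4/5b
14) 4675.325ms=12b +584.416ms=3/2b
15) 5259.74ms=27/2b +584.416ms=3/2b
16) 5844.156ms=15b +389.61ms=1b
Σ=16b of 16 (154bpm 4/4) — PASS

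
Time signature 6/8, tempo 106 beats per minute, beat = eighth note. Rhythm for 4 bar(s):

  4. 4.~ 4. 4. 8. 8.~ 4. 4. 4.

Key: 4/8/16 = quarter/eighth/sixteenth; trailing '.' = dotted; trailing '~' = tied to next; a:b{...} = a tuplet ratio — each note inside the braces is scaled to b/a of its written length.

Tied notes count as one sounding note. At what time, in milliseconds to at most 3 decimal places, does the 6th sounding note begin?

1. 0.0ms @ 0 + 1698.113ms (3)
2. 1698.113ms @ 3 + 3396.226ms (6)
3. 5094.34ms @ 9 + 1698.113ms (3)
4. 6792.453ms @ 12 + 849.057ms (3/2)
5. 7641.509ms @ 27/2 + 2547.17ms (9/2)
6. 10188.679ms @ 18 + 1698.113ms (3)
7. 11886.792ms @ 21 + 1698.113ms (3)

note 6 onset = 18b = 10188.679ms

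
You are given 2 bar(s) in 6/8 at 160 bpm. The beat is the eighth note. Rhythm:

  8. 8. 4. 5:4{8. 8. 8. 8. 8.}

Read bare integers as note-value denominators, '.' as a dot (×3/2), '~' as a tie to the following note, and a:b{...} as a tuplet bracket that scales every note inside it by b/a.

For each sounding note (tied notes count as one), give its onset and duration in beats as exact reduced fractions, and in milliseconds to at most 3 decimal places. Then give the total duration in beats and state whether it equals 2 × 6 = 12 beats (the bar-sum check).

1) 0.0ms=0b +562.5ms=3/2b
2) 562.5ms=3/2b +562.5ms=3/2b
3) 1125.0ms=3b +1125.0ms=3b
4) 2250.0ms=6b +450.0ms=6/5b
5) 2700.0ms=36/5b +450.0ms=6/5b
6) 3150.0ms=42/5b +450.0ms=6/5b
7) 3600.0ms=48/5b +450.0ms=6/5b
8) 4050.0ms=54/5b +450.0ms=6/5b
Σ=12b of 12 (160bpm 6/8) — PASS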